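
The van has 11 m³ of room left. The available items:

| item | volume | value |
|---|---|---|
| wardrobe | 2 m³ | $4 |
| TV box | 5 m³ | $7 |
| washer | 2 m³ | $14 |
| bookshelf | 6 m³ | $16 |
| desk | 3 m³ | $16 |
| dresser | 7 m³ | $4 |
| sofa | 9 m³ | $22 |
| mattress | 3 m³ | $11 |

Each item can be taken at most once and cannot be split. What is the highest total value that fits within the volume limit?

Check high-value combinations within 11 m³:
- washer+bookshelf+desk: volume 2+6+3=11, value 14+16+16=46
- wardrobe+washer+desk+mattress: volume 2+2+3+3=10, value 4+14+16+11=45
- washer+desk+mattress: volume 2+3+3=8, value 14+16+11=41
Best: $46.

$46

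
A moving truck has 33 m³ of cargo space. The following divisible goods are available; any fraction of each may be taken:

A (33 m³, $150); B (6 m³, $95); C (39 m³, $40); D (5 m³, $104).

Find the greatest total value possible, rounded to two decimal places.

Take in order of value per unit:
- D (104/5 per unit): all 5 → value 104, running total 104.00
- B (95/6 per unit): all 6 → value 95, running total 199.00
- A (150/33 per unit): 22 of 33 → value 22×150/33 = 100.0000, running total 299.00
Total 299.00.

299.00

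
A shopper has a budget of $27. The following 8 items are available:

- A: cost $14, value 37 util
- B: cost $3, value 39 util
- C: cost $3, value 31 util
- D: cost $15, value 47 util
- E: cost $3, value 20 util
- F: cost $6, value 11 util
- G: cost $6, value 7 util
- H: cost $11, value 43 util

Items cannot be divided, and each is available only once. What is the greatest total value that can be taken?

144 util

Check high-value combinations within $27:
- B+C+E+F+H: cost 3+3+3+6+11=26, value 39+31+20+11+43=144
- B+C+E+G+H: cost 3+3+3+6+11=26, value 39+31+20+7+43=140
- B+C+D+E: cost 3+3+15+3=24, value 39+31+47+20=137
- B+C+E+H: cost 3+3+3+11=20, value 39+31+20+43=133
- B+C+D+F: cost 3+3+15+6=27, value 39+31+47+11=128
Best: 144 util.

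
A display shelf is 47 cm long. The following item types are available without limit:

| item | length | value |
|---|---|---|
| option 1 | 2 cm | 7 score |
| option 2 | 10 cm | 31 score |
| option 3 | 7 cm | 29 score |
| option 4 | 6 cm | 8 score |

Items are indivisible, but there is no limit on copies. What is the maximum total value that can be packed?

188 score

Best value-per-unit is option 3 at 29/7; filling with it alone gives 6×29 = 174.
Optimal mix: 2×option 1 + 6×option 3 → length 46, value 188.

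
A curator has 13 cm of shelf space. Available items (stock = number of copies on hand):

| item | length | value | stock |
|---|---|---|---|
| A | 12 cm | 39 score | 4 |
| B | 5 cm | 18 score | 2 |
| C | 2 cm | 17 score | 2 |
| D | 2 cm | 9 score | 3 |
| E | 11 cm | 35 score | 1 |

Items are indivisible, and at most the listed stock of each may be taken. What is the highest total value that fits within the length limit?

70 score

Best selections within length 13 and stock limits:
- 1×B + 2×C + 2×D: length 13, value 70
- 1×B + 1×C + 3×D: length 13, value 62
- 2×C + 3×D: length 10, value 61
- 1×B + 2×C + 1×D: length 11, value 61
Best: 70 score.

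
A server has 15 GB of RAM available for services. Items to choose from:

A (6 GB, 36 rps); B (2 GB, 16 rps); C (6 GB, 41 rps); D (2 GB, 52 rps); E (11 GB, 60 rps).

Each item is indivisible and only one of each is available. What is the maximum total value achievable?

129 rps

Check high-value combinations within 15 GB:
- A+C+D: memory 6+6+2=14, value 36+41+52=129
- B+D+E: memory 2+2+11=15, value 16+52+60=128
- D+E: memory 2+11=13, value 52+60=112
- B+C+D: memory 2+6+2=10, value 16+41+52=109
- A+B+D: memory 6+2+2=10, value 36+16+52=104
Best: 129 rps.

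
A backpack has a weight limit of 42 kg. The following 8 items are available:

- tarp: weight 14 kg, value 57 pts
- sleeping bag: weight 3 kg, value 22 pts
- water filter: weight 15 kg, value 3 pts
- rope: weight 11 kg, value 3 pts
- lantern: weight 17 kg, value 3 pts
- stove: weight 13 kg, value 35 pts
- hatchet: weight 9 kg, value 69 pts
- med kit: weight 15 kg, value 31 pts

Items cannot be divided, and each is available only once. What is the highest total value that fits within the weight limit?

183 pts

This is a 0/1 knapsack; check combinations near the capacity.
- tarp+sleeping bag+stove+hatchet: weight 14+3+13+9=39, value 57+22+35+69=183
- tarp+sleeping bag+hatchet+med kit: weight 14+3+9+15=41, value 57+22+69+31=179
- tarp+stove+hatchet: weight 14+13+9=36, value 57+35+69=161
- tarp+hatchet+med kit: weight 14+9+15=38, value 57+69+31=157
Best: 183 pts.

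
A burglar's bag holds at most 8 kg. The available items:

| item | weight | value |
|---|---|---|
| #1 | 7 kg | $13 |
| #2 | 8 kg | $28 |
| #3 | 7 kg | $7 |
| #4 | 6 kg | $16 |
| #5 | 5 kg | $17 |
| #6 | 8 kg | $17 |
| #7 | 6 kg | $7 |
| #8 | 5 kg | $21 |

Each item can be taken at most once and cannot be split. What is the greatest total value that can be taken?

$28

Check high-value combinations within 8 kg:
- #2: weight 8, value 28
- #8: weight 5, value 21
- #5: weight 5, value 17
- #6: weight 8, value 17
Best: $28.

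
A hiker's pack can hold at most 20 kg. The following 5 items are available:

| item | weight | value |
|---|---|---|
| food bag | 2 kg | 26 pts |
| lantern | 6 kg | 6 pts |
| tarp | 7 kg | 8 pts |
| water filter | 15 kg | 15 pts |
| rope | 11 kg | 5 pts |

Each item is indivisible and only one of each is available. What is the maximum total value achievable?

41 pts

Check high-value combinations within 20 kg:
- food bag+water filter: weight 2+15=17, value 26+15=41
- food bag+lantern+tarp: weight 2+6+7=15, value 26+6+8=40
- food bag+tarp+rope: weight 2+7+11=20, value 26+8+5=39
- food bag+lantern+rope: weight 2+6+11=19, value 26+6+5=37
Best: 41 pts.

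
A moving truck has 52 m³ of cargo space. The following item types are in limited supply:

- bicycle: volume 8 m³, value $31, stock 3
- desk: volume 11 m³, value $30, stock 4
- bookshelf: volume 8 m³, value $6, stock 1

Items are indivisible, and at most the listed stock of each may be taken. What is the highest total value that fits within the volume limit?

Best selections within volume 52 and stock limits:
- 3×bicycle + 2×desk: volume 46, value 153
- 2×bicycle + 3×desk: volume 49, value 152
- 1×bicycle + 4×desk: volume 52, value 151
- 3×bicycle + 1×desk + 1×bookshelf: volume 43, value 129
Best: $153.

$153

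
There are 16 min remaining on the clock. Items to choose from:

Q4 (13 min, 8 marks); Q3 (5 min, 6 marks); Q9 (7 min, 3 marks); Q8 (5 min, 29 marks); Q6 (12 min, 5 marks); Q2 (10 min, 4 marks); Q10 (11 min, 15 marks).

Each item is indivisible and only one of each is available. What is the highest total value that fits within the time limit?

Check high-value combinations within 16 min:
- Q8+Q10: time 5+11=16, value 29+15=44
- Q3+Q8: time 5+5=10, value 6+29=35
- Q8+Q2: time 5+10=15, value 29+4=33
Best: 44 marks.

44 marks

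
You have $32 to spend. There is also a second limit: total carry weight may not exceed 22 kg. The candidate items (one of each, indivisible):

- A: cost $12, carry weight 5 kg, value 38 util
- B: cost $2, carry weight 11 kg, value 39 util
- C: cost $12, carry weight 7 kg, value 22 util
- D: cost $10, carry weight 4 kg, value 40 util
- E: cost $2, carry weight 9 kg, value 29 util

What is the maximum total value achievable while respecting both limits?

117 util

Feasible sets respecting both limits:
- A+B+D: cost 24, carry weight 20, value 117
- A+D+E: cost 24, carry weight 18, value 107
- B+C+D: cost 24, carry weight 22, value 101
Best: 117 util.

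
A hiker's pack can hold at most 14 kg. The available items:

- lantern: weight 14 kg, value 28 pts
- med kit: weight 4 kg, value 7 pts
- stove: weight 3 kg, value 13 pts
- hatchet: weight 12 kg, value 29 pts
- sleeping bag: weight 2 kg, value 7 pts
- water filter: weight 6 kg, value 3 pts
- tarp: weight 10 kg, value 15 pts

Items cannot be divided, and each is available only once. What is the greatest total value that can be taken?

Check high-value combinations within 14 kg:
- hatchet+sleeping bag: weight 12+2=14, value 29+7=36
- hatchet: weight 12, value 29
- stove+tarp: weight 3+10=13, value 13+15=28
- lantern: weight 14, value 28
Best: 36 pts.

36 pts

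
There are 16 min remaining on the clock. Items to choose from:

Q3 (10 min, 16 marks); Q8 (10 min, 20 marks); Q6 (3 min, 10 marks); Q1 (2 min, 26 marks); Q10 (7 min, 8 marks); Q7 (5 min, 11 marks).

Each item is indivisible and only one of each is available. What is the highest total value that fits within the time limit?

56 marks

Check high-value combinations within 16 min:
- Q8+Q6+Q1: time 10+3+2=15, value 20+10+26=56
- Q3+Q6+Q1: time 10+3+2=15, value 16+10+26=52
- Q6+Q1+Q7: time 3+2+5=10, value 10+26+11=47
- Q8+Q1: time 10+2=12, value 20+26=46
- Q1+Q10+Q7: time 2+7+5=14, value 26+8+11=45
Best: 56 marks.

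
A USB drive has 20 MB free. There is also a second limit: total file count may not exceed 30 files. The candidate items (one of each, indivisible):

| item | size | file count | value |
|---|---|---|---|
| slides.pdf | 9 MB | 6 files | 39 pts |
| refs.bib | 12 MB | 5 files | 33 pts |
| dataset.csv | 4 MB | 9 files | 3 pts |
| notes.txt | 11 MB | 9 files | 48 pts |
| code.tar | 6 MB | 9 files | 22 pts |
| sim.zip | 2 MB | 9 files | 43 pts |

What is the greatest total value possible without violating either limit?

Feasible sets respecting both limits:
- notes.txt+code.tar+sim.zip: size 19, file count 27, value 113
- slides.pdf+code.tar+sim.zip: size 17, file count 24, value 104
- refs.bib+code.tar+sim.zip: size 20, file count 23, value 98
Best: 113 pts.

113 pts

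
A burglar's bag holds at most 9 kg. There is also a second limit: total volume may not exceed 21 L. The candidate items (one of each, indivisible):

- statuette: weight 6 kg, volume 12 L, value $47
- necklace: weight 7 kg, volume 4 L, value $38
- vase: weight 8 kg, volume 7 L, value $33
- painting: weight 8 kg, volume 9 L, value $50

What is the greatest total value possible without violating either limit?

$50

Feasible sets respecting both limits:
- painting: weight 8, volume 9, value 50
- statuette: weight 6, volume 12, value 47
- necklace: weight 7, volume 4, value 38
- vase: weight 8, volume 7, value 33
Best: $50.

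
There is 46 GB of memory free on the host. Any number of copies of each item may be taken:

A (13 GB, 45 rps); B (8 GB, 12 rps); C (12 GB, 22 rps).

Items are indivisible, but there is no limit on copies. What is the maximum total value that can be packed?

Best value-per-unit is A at 45/13, and filling with it alone uses memory 3×13=39. No mix of the others beats 3×45 = 135.

135 rps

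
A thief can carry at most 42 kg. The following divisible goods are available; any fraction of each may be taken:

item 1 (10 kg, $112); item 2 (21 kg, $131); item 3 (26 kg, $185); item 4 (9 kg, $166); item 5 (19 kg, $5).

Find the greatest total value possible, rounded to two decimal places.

441.65

Take in order of value per unit:
- item 4 (166/9 per unit): all 9 → value 166, running total 166.00
- item 1 (112/10 per unit): all 10 → value 112, running total 278.00
- item 3 (185/26 per unit): 23 of 26 → value 23×185/26 = 163.6538, running total 441.65
Total 441.65.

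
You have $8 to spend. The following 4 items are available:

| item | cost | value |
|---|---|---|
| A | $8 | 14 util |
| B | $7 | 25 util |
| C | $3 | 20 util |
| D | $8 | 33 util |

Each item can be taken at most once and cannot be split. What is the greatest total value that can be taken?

Check high-value combinations within $8:
- D: cost 8, value 33
- B: cost 7, value 25
- C: cost 3, value 20
- A: cost 8, value 14
Best: 33 util.

33 util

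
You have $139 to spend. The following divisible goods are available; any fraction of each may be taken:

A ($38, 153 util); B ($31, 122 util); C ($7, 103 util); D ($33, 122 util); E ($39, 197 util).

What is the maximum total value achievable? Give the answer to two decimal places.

Take in order of value per unit:
- C (103/7 per unit): all 7 → value 103, running total 103.00
- E (197/39 per unit): all 39 → value 197, running total 300.00
- A (153/38 per unit): all 38 → value 153, running total 453.00
- B (122/31 per unit): all 31 → value 122, running total 575.00
- D (122/33 per unit): 24 of 33 → value 24×122/33 = 88.7273, running total 663.73
Total 663.73.

663.73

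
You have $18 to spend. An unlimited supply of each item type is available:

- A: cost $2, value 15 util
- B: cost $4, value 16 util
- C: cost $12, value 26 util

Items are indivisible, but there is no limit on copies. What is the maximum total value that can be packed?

135 util

Best value-per-unit is A at 15/2, and filling with it alone uses cost 9×2=18. No mix of the others beats 9×15 = 135.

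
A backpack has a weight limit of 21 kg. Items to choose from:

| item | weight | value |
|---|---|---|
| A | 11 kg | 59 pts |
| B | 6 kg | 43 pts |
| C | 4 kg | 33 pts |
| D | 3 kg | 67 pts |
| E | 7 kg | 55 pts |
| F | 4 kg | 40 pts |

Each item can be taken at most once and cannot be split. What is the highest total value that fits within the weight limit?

Check high-value combinations within 21 kg:
- B+D+E+F: weight 6+3+7+4=20, value 43+67+55+40=205
- B+C+D+E: weight 6+4+3+7=20, value 43+33+67+55=198
- C+D+E+F: weight 4+3+7+4=18, value 33+67+55+40=195
- B+C+D+F: weight 6+4+3+4=17, value 43+33+67+40=183
Best: 205 pts.

205 pts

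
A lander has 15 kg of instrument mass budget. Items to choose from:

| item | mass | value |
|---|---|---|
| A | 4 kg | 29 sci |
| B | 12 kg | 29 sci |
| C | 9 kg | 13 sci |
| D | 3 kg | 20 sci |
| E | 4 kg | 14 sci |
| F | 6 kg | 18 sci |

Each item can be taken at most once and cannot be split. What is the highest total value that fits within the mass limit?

67 sci

Check high-value combinations within 15 kg:
- A+D+F: mass 4+3+6=13, value 29+20+18=67
- A+D+E: mass 4+3+4=11, value 29+20+14=63
- A+E+F: mass 4+4+6=14, value 29+14+18=61
- D+E+F: mass 3+4+6=13, value 20+14+18=52
- A+D: mass 4+3=7, value 29+20=49
Best: 67 sci.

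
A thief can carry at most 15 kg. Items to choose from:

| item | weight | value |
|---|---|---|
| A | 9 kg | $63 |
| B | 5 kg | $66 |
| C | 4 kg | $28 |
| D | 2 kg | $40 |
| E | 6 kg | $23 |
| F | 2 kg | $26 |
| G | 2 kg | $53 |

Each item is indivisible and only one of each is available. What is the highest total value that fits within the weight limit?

$213

Check high-value combinations within 15 kg:
- B+C+D+F+G: weight 5+4+2+2+2=15, value 66+28+40+26+53=213
- B+C+D+G: weight 5+4+2+2=13, value 66+28+40+53=187
- B+D+F+G: weight 5+2+2+2=11, value 66+40+26+53=185
- B+D+E+G: weight 5+2+6+2=15, value 66+40+23+53=182
- A+D+F+G: weight 9+2+2+2=15, value 63+40+26+53=182
Best: $213.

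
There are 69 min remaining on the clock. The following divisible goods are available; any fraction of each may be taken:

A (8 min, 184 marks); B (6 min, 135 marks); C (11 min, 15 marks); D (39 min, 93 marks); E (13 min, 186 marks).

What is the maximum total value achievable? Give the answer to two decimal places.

602.09

Take in order of value per unit:
- A (184/8 per unit): all 8 → value 184, running total 184.00
- B (135/6 per unit): all 6 → value 135, running total 319.00
- E (186/13 per unit): all 13 → value 186, running total 505.00
- D (93/39 per unit): all 39 → value 93, running total 598.00
- C (15/11 per unit): 3 of 11 → value 3×15/11 = 4.0909, running total 602.09
Total 602.09.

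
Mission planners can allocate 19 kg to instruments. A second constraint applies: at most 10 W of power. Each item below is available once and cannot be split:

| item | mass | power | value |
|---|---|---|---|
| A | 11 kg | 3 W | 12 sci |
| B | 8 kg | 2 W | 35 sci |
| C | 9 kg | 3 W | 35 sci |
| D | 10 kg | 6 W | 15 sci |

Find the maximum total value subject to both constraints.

Feasible sets respecting both limits:
- B+C: mass 17, power 5, value 70
- B+D: mass 18, power 8, value 50
- C+D: mass 19, power 9, value 50
Best: 70 sci.

70 sci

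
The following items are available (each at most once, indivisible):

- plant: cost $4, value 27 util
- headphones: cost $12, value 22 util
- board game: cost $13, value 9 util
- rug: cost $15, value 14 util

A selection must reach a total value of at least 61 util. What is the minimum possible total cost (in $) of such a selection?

31

Subsets with value ≥ 61, sorted by total cost:
- plant+headphones+rug: cost 31, value 63
- plant+headphones+board game+rug: cost 44, value 72
Minimum cost: 31 $.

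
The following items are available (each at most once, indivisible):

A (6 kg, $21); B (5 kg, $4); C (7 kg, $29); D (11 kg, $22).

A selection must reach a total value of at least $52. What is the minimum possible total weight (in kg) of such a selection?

18

Subsets with value ≥ 52, sorted by total weight:
- A+B+C: weight 18, value 54
- B+C+D: weight 23, value 55
Minimum weight: 18 kg.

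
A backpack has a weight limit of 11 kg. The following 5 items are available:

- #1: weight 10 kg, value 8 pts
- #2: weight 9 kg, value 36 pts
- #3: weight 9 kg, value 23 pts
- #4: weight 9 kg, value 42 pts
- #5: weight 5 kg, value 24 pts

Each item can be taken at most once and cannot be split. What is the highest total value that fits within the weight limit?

42 pts

Check high-value combinations within 11 kg:
- #4: weight 9, value 42
- #2: weight 9, value 36
- #5: weight 5, value 24
- #3: weight 9, value 23
Best: 42 pts.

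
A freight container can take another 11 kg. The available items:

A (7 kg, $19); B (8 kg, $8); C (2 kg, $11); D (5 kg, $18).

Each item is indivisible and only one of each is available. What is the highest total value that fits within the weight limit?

$30

Check high-value combinations within 11 kg:
- A+C: weight 7+2=9, value 19+11=30
- C+D: weight 2+5=7, value 11+18=29
- A: weight 7, value 19
Best: $30.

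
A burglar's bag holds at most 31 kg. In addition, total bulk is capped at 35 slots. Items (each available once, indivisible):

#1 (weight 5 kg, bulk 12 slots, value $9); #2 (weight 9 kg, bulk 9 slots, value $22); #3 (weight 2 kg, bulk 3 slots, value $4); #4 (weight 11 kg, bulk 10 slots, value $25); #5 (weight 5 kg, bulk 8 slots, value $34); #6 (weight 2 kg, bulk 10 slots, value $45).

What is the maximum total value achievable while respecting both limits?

Feasible sets respecting both limits:
- #3+#4+#5+#6: weight 20, bulk 31, value 108
- #2+#3+#5+#6: weight 18, bulk 30, value 105
- #4+#5+#6: weight 18, bulk 28, value 104
- #2+#5+#6: weight 16, bulk 27, value 101
Best: $108.

$108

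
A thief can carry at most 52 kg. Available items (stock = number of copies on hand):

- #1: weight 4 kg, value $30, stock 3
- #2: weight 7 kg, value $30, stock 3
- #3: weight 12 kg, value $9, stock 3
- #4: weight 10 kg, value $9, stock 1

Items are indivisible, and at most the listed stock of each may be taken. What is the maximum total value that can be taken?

$189

Best selections within weight 52 and stock limits:
- 3×#1 + 3×#2 + 1×#4: weight 43, value 189
- 3×#1 + 3×#2 + 1×#3: weight 45, value 189
Best: $189.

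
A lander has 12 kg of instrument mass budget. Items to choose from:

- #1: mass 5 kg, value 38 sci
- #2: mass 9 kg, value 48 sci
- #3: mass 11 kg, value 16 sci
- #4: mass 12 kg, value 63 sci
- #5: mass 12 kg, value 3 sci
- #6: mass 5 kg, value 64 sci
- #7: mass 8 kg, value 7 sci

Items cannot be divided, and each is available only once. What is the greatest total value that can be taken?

102 sci

Check high-value combinations within 12 kg:
- #1+#6: mass 5+5=10, value 38+64=102
- #6: mass 5, value 64
- #4: mass 12, value 63
Best: 102 sci.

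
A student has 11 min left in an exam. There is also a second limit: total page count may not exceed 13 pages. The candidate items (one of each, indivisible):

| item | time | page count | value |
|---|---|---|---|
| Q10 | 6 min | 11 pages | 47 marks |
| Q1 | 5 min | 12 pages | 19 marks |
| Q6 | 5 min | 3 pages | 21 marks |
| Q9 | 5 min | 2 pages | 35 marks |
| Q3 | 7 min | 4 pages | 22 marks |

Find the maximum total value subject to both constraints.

Feasible sets respecting both limits:
- Q10+Q9: time 11, page count 13, value 82
- Q6+Q9: time 10, page count 5, value 56
- Q10: time 6, page count 11, value 47
Best: 82 marks.

82 marks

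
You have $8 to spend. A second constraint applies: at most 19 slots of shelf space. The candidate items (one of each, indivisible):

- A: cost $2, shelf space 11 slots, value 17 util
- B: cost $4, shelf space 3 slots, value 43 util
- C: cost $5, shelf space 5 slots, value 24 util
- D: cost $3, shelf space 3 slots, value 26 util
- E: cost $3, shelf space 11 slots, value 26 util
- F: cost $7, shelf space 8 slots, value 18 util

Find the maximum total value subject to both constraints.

69 util

Feasible sets respecting both limits:
- B+D: cost 7, shelf space 6, value 69
- B+E: cost 7, shelf space 14, value 69
- A+B: cost 6, shelf space 14, value 60
- D+E: cost 6, shelf space 14, value 52
Best: 69 util.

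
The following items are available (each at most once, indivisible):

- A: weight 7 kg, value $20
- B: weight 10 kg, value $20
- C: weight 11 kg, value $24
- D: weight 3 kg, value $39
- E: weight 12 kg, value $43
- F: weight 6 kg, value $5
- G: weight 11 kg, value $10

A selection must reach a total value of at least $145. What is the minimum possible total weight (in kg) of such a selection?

43

Subsets with value ≥ 145, sorted by total weight:
- A+B+C+D+E: weight 43, value 146
- A+B+C+D+E+F: weight 49, value 151
- A+B+C+D+E+G: weight 54, value 156
Minimum weight: 43 kg.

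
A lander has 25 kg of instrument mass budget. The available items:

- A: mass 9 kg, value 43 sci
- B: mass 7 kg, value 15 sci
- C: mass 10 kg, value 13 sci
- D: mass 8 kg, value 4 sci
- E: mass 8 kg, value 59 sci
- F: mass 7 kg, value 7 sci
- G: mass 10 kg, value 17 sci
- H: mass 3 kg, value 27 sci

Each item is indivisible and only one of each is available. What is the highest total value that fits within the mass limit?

129 sci

Check high-value combinations within 25 kg:
- A+E+H: mass 9+8+3=20, value 43+59+27=129
- A+B+E: mass 9+7+8=24, value 43+15+59=117
- A+E+F: mass 9+8+7=24, value 43+59+7=109
Best: 129 sci.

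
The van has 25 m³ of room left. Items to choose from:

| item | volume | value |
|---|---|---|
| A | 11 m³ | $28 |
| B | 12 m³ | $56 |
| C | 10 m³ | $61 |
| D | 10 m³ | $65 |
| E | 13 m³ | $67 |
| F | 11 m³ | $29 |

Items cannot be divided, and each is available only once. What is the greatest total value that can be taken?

Check high-value combinations within 25 m³:
- D+E: volume 10+13=23, value 65+67=132
- C+E: volume 10+13=23, value 61+67=128
- C+D: volume 10+10=20, value 61+65=126
- B+E: volume 12+13=25, value 56+67=123
Best: $132.

$132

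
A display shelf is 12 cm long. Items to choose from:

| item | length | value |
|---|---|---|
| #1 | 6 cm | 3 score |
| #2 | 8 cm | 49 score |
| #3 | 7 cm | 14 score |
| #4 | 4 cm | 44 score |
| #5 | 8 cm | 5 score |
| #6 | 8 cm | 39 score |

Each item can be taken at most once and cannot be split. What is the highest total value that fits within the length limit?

93 score

This is a 0/1 knapsack; check combinations near the capacity.
- #2+#4: length 8+4=12, value 49+44=93
- #4+#6: length 4+8=12, value 44+39=83
- #3+#4: length 7+4=11, value 14+44=58
- #2: length 8, value 49
- #4+#5: length 4+8=12, value 44+5=49
Best: 93 score.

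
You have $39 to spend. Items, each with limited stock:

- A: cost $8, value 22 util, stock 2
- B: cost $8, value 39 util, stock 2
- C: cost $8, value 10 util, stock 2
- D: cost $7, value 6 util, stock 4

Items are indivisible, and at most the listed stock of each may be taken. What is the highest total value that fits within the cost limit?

128 util

Top feasible selections:
- 2×A + 2×B + 1×D: cost 39, value 128
- 2×A + 2×B: cost 32, value 122
- 1×A + 2×B + 1×C + 1×D: cost 39, value 116
Best: 128 util.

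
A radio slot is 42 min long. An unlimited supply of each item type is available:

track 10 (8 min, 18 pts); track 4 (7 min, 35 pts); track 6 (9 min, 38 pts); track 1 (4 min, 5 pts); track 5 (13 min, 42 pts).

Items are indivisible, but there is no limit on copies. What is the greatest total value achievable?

Best value-per-unit is track 4 at 35/7, and filling with it alone uses duration 6×7=42. No mix of the others beats 6×35 = 210.

210 pts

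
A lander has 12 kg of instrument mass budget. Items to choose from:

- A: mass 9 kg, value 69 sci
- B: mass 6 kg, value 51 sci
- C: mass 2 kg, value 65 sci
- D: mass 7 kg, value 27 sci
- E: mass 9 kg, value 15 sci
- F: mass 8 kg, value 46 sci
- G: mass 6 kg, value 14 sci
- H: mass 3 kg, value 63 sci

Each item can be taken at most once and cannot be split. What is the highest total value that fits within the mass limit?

Check high-value combinations within 12 kg:
- B+C+H: mass 6+2+3=11, value 51+65+63=179
- C+D+H: mass 2+7+3=12, value 65+27+63=155
- C+G+H: mass 2+6+3=11, value 65+14+63=142
- A+C: mass 9+2=11, value 69+65=134
- A+H: mass 9+3=12, value 69+63=132
Best: 179 sci.

179 sci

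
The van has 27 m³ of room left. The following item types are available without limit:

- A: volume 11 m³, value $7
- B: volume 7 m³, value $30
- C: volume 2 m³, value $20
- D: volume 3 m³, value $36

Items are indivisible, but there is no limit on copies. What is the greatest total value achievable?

Best value-per-unit is D at 36/3, and filling with it alone uses volume 9×3=27. No mix of the others beats 9×36 = 324.

$324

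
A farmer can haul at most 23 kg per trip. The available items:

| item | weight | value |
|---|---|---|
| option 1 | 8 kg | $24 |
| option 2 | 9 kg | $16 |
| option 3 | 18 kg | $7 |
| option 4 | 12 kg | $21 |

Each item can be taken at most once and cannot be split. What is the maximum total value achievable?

Check high-value combinations within 23 kg:
- option 1+option 4: weight 8+12=20, value 24+21=45
- option 1+option 2: weight 8+9=17, value 24+16=40
- option 2+option 4: weight 9+12=21, value 16+21=37
Best: $45.

$45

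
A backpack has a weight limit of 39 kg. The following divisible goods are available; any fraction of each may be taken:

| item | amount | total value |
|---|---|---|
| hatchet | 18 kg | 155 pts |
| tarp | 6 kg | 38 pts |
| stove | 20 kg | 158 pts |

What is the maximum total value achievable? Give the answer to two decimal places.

Take in order of value per unit:
- hatchet (155/18 per unit): all 18 → value 155, running total 155.00
- stove (158/20 per unit): all 20 → value 158, running total 313.00
- tarp (38/6 per unit): 1 of 6 → value 1×38/6 = 6.3333, running total 319.33
Total 319.33.

319.33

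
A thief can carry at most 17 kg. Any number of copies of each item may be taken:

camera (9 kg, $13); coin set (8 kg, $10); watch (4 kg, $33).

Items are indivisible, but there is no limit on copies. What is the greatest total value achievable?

$132

Best value-per-unit is watch at 33/4, and filling with it alone uses weight 4×4=16. No mix of the others beats 4×33 = 132.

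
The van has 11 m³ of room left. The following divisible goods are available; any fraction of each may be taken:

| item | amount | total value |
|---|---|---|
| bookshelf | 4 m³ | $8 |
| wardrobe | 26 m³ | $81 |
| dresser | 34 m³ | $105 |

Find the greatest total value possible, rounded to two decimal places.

Take in order of value per unit:
- wardrobe (81/26 per unit): 11 of 26 → value 11×81/26 = 34.2692, running total 34.27
Total 34.27.

34.27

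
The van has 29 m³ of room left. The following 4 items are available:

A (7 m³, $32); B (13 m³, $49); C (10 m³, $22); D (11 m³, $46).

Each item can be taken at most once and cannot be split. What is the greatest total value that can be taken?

Check high-value combinations within 29 m³:
- A+C+D: volume 7+10+11=28, value 32+22+46=100
- B+D: volume 13+11=24, value 49+46=95
- A+B: volume 7+13=20, value 32+49=81
- A+D: volume 7+11=18, value 32+46=78
- B+C: volume 13+10=23, value 49+22=71
Best: $100.

$100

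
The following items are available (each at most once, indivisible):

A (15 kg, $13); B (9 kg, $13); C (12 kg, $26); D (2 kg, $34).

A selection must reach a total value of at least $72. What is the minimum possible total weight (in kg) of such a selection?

Subsets with value ≥ 72, sorted by total weight:
- B+C+D: weight 23, value 73
- A+C+D: weight 29, value 73
- A+B+C+D: weight 38, value 86
Minimum weight: 23 kg.

23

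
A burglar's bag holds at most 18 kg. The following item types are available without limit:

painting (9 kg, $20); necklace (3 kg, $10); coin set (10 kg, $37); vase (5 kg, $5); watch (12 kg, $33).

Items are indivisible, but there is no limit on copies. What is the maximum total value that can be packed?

Best value-per-unit is coin set at 37/10; filling with it alone gives 1×37 = 37.
Optimal mix: 6×necklace → weight 18, value 60.

$60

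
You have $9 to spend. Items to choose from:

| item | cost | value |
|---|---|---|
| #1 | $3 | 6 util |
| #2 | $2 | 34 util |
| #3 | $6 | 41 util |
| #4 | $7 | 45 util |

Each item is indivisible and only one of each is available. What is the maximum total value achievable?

79 util

Check high-value combinations within $9:
- #2+#4: cost 2+7=9, value 34+45=79
- #2+#3: cost 2+6=8, value 34+41=75
- #1+#3: cost 3+6=9, value 6+41=47
Best: 79 util.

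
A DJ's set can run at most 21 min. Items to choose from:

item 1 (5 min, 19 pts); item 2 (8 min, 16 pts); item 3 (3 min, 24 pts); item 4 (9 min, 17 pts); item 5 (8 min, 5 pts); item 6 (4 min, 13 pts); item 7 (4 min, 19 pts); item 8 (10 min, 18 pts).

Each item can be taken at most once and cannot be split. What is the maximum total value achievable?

Check high-value combinations within 21 min:
- item 1+item 3+item 4+item 7: duration 5+3+9+4=21, value 19+24+17+19=79
- item 1+item 2+item 3+item 7: duration 5+8+3+4=20, value 19+16+24+19=78
- item 1+item 3+item 6+item 7: duration 5+3+4+4=16, value 19+24+13+19=75
Best: 79 pts.

79 pts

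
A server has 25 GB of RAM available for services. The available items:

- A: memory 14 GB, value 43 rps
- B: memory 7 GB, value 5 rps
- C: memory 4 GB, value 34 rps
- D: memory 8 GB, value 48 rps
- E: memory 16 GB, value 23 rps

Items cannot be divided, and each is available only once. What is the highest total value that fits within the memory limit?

91 rps

Check high-value combinations within 25 GB:
- A+D: memory 14+8=22, value 43+48=91
- B+C+D: memory 7+4+8=19, value 5+34+48=87
- C+D: memory 4+8=12, value 34+48=82
Best: 91 rps.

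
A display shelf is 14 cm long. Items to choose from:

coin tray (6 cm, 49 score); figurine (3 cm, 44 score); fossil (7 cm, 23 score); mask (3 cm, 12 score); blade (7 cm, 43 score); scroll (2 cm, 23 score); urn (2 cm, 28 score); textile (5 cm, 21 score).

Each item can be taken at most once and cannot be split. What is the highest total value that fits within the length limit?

144 score

Check high-value combinations within 14 cm:
- coin tray+figurine+scroll+urn: length 6+3+2+2=13, value 49+44+23+28=144
- figurine+blade+scroll+urn: length 3+7+2+2=14, value 44+43+23+28=138
- coin tray+figurine+mask+urn: length 6+3+3+2=14, value 49+44+12+28=133
- coin tray+figurine+mask+scroll: length 6+3+3+2=14, value 49+44+12+23=128
- coin tray+figurine+urn: length 6+3+2=11, value 49+44+28=121
Best: 144 score.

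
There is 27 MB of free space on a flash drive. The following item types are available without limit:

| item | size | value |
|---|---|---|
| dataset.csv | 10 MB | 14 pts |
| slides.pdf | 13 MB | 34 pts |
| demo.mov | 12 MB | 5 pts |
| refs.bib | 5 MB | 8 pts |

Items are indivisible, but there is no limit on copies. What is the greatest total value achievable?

68 pts

Best value-per-unit is slides.pdf at 34/13, and filling with it alone uses size 2×13=26. No mix of the others beats 2×34 = 68.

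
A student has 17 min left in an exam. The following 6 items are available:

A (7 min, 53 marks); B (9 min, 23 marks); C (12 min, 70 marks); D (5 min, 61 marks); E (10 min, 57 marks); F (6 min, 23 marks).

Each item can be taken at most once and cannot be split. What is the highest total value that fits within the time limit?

This is a 0/1 knapsack; check combinations near the capacity.
- C+D: time 12+5=17, value 70+61=131
- D+E: time 5+10=15, value 61+57=118
- A+D: time 7+5=12, value 53+61=114
- A+E: time 7+10=17, value 53+57=110
Best: 131 marks.

131 marks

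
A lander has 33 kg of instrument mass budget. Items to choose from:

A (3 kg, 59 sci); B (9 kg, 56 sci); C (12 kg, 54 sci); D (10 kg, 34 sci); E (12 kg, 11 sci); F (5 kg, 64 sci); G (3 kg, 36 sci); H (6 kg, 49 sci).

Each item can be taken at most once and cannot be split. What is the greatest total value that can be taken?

This is a 0/1 knapsack; check combinations near the capacity.
- A+B+C+F+G: mass 3+9+12+5+3=32, value 59+56+54+64+36=269
- A+B+F+G+H: mass 3+9+5+3+6=26, value 59+56+64+36+49=264
- A+C+F+G+H: mass 3+12+5+3+6=29, value 59+54+64+36+49=262
Best: 269 sci.

269 sci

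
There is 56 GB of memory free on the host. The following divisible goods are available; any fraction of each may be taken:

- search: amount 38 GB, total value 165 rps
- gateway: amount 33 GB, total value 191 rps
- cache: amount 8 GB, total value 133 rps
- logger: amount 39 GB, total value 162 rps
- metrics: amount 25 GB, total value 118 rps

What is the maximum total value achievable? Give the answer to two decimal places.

Take in order of value per unit:
- cache (133/8 per unit): all 8 → value 133, running total 133.00
- gateway (191/33 per unit): all 33 → value 191, running total 324.00
- metrics (118/25 per unit): 15 of 25 → value 15×118/25 = 70.8000, running total 394.80
Total 394.80.

394.80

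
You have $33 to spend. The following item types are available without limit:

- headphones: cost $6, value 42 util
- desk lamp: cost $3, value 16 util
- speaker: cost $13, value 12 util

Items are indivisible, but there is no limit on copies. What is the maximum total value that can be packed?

226 util

Best value-per-unit is headphones at 42/6; filling with it alone gives 5×42 = 210.
Optimal mix: 5×headphones + 1×desk lamp → cost 33, value 226.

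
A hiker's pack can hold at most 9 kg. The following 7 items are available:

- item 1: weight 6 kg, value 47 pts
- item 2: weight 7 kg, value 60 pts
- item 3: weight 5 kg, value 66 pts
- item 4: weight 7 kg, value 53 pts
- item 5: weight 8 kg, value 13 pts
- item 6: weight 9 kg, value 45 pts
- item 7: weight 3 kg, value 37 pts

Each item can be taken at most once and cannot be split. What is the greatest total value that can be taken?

Check high-value combinations within 9 kg:
- item 3+item 7: weight 5+3=8, value 66+37=103
- item 1+item 7: weight 6+3=9, value 47+37=84
- item 3: weight 5, value 66
- item 2: weight 7, value 60
Best: 103 pts.

103 pts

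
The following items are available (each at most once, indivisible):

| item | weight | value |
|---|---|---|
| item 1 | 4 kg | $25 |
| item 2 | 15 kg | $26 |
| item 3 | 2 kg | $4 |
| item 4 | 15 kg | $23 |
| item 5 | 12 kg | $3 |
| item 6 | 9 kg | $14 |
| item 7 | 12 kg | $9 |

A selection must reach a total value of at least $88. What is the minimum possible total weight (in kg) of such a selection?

Subsets with value ≥ 88, sorted by total weight:
- item 1+item 2+item 4+item 6: weight 43, value 88
- item 1+item 2+item 3+item 4+item 6: weight 45, value 92
- item 1+item 2+item 4+item 6+item 7: weight 55, value 97
- item 1+item 2+item 4+item 5+item 6: weight 55, value 91
Minimum weight: 43 kg.

43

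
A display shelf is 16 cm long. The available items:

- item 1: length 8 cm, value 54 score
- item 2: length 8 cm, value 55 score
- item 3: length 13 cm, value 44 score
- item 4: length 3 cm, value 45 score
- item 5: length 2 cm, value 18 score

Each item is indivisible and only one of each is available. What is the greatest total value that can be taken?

118 score

This is a 0/1 knapsack; check combinations near the capacity.
- item 2+item 4+item 5: length 8+3+2=13, value 55+45+18=118
- item 1+item 4+item 5: length 8+3+2=13, value 54+45+18=117
- item 1+item 2: length 8+8=16, value 54+55=109
- item 2+item 4: length 8+3=11, value 55+45=100
Best: 118 score.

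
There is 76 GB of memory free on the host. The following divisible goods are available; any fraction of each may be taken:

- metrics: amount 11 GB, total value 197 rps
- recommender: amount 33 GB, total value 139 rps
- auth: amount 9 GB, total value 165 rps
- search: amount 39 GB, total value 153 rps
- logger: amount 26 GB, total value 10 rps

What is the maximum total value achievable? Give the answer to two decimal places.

591.23

Take in order of value per unit:
- auth (165/9 per unit): all 9 → value 165, running total 165.00
- metrics (197/11 per unit): all 11 → value 197, running total 362.00
- recommender (139/33 per unit): all 33 → value 139, running total 501.00
- search (153/39 per unit): 23 of 39 → value 23×153/39 = 90.2308, running total 591.23
Total 591.23.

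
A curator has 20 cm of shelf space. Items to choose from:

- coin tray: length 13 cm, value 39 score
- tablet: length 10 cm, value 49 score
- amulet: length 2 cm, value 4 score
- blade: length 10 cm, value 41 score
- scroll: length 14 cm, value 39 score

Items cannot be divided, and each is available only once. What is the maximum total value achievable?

Check high-value combinations within 20 cm:
- tablet+blade: length 10+10=20, value 49+41=90
- tablet+amulet: length 10+2=12, value 49+4=53
- tablet: length 10, value 49
- amulet+blade: length 2+10=12, value 4+41=45
Best: 90 score.

90 score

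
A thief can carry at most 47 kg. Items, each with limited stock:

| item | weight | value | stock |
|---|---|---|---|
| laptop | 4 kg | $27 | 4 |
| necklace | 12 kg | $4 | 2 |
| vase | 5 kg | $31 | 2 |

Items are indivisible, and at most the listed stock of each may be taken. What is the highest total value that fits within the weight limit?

$174

Top feasible selections:
- 4×laptop + 1×necklace + 2×vase: weight 38, value 174
- 4×laptop + 2×vase: weight 26, value 170
Best: $174.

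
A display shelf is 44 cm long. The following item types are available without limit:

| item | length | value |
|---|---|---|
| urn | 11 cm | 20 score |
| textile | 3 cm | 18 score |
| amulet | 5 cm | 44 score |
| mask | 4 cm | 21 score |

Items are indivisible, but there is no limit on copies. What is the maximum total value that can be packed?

373 score

Best value-per-unit is amulet at 44/5; filling with it alone gives 8×44 = 352.
Optimal mix: 8×amulet + 1×mask → length 44, value 373.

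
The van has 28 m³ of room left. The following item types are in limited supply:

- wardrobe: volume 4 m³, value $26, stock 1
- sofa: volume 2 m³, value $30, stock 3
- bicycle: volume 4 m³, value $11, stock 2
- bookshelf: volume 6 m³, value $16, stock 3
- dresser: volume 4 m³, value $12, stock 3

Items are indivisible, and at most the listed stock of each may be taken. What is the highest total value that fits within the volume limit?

$168

Top feasible selections:
- 1×wardrobe + 3×sofa + 1×bookshelf + 3×dresser: volume 28, value 168
- 1×wardrobe + 3×sofa + 1×bicycle + 1×bookshelf + 2×dresser: volume 28, value 167
Best: $168.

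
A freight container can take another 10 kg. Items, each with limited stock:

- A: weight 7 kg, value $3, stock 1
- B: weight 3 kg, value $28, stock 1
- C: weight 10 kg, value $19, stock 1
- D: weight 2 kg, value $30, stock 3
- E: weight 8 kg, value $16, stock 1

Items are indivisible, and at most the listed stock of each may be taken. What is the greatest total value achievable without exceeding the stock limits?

$118

Top feasible selections:
- 1×B + 3×D: weight 9, value 118
- 3×D: weight 6, value 90
- 1×B + 2×D: weight 7, value 88
Best: $118.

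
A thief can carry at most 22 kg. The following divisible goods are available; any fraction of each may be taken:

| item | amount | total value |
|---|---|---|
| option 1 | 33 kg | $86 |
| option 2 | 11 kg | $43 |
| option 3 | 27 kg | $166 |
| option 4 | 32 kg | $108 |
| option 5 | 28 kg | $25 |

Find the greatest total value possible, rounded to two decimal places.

Take in order of value per unit:
- option 3 (166/27 per unit): 22 of 27 → value 22×166/27 = 135.2593, running total 135.26
Total 135.26.

135.26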